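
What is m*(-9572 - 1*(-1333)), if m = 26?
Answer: -214214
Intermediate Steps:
m*(-9572 - 1*(-1333)) = 26*(-9572 - 1*(-1333)) = 26*(-9572 + 1333) = 26*(-8239) = -214214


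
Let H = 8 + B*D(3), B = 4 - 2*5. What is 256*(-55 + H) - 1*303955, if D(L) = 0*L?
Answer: -315987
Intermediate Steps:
D(L) = 0
B = -6 (B = 4 - 10 = -6)
H = 8 (H = 8 - 6*0 = 8 + 0 = 8)
256*(-55 + H) - 1*303955 = 256*(-55 + 8) - 1*303955 = 256*(-47) - 303955 = -12032 - 303955 = -315987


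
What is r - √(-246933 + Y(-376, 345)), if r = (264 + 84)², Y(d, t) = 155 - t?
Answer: 121104 - I*√247123 ≈ 1.211e+5 - 497.11*I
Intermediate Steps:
r = 121104 (r = 348² = 121104)
r - √(-246933 + Y(-376, 345)) = 121104 - √(-246933 + (155 - 1*345)) = 121104 - √(-246933 + (155 - 345)) = 121104 - √(-246933 - 190) = 121104 - √(-247123) = 121104 - I*√247123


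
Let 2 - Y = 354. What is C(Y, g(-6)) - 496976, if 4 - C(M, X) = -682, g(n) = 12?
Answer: -496290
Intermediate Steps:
Y = -352 (Y = 2 - 1*354 = 2 - 354 = -352)
C(M, X) = 686 (C(M, X) = 4 - 1*(-682) = 4 + 682 = 686)
C(Y, g(-6)) - 496976 = 686 - 496976 = -496290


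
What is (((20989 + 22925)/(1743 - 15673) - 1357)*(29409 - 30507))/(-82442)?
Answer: -5200930638/287104265 ≈ -18.115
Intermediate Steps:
(((20989 + 22925)/(1743 - 15673) - 1357)*(29409 - 30507))/(-82442) = ((43914/(-13930) - 1357)*(-1098))*(-1/82442) = ((43914*(-1/13930) - 1357)*(-1098))*(-1/82442) = ((-21957/6965 - 1357)*(-1098))*(-1/82442) = -9473462/6965*(-1098)*(-1/82442) = (10401861276/6965)*(-1/82442) = -5200930638/287104265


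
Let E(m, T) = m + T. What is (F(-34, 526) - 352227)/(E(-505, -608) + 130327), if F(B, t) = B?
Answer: -352261/129214 ≈ -2.7262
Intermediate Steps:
E(m, T) = T + m
(F(-34, 526) - 352227)/(E(-505, -608) + 130327) = (-34 - 352227)/((-608 - 505) + 130327) = -352261/(-1113 + 130327) = -352261/129214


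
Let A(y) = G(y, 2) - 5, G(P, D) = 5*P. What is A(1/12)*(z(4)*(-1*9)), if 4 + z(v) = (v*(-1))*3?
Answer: -660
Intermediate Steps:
z(v) = -4 - 3*v (z(v) = -4 + (v*(-1))*3 = -4 - v*3 = -4 - 3*v)
A(y) = -5 + 5*y (A(y) = 5*y - 5 = -5 + 5*y)
A(1/12)*(z(4)*(-1*9)) = (-5 + 5/12)*((-4 - 3*4)*(-1*9)) = (-5 + 5*(1/12))*((-4 - 12)*(-9)) = (-5 + 5/12)*(-16*(-9)) = -55/12*144 = -660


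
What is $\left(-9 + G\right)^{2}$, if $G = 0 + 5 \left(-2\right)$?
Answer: $361$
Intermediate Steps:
$G = -10$ ($G = 0 - 10 = -10$)
$\left(-9 + G\right)^{2} = \left(-9 - 10\right)^{2} = \left(-19\right)^{2} = 361$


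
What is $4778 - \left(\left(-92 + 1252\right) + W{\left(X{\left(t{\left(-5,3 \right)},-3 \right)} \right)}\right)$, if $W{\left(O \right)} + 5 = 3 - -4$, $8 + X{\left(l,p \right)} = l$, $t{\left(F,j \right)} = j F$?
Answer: $3616$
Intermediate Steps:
$t{\left(F,j \right)} = F j$
$X{\left(l,p \right)} = -8 + l$
$W{\left(O \right)} = 2$ ($W{\left(O \right)} = -5 + \left(3 - -4\right) = -5 + \left(3 + 4\right) = -5 + 7 = 2$)
$4778 - \left(\left(-92 + 1252\right) + W{\left(X{\left(t{\left(-5,3 \right)},-3 \right)} \right)}\right) = 4778 - \left(\left(-92 + 1252\right) + 2\right) = 4778 - \left(1160 + 2\right) = 4778 - 1162 = 3616$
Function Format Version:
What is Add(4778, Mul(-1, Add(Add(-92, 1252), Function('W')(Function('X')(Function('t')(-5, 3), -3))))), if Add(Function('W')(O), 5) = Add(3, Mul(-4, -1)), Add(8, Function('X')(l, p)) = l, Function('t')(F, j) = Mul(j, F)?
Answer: 3616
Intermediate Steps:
Function('t')(F, j) = Mul(F, j)
Function('X')(l, p) = Add(-8, l)
Function('W')(O) = 2 (Function('W')(O) = Add(-5, Add(3, Mul(-4, -1))) = Add(-5, Add(3, 4)) = Add(-5, 7) = 2)
Add(4778, Mul(-1, Add(Add(-92, 1252), Function('W')(Function('X')(Function('t')(-5, 3), -3))))) = Add(4778, Mul(-1, Add(Add(-92, 1252), 2))) = Add(4778, Mul(-1, Add(1160, 2))) = Add(4778, Mul(-1, 1162)) = Add(4778, -1162) = 3616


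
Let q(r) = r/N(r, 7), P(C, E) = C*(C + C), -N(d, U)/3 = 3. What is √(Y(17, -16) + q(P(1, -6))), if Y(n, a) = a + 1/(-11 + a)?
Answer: I*√1317/9 ≈ 4.0323*I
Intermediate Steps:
N(d, U) = -9 (N(d, U) = -3*3 = -9)
P(C, E) = 2*C² (P(C, E) = C*(2*C) = 2*C²)
q(r) = -r/9 (q(r) = r/(-9) = r*(-⅑) = -r/9)
√(Y(17, -16) + q(P(1, -6))) = √((1 + (-16)² - 11*(-16))/(-11 - 16) - 2*1²/9) = √((1 + 256 + 176)/(-27) - 2/9) = √(-1/27*433 - ⅑*2) = √(-433/27 - 2/9) = √(-439/27) = I*√1317/9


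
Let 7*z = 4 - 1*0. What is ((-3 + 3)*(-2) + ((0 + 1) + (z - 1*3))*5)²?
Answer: 2500/49 ≈ 51.020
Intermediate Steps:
z = 4/7 (z = (4 - 1*0)/7 = (4 + 0)/7 = (⅐)*4 = 4/7 ≈ 0.57143)
((-3 + 3)*(-2) + ((0 + 1) + (z - 1*3))*5)² = ((-3 + 3)*(-2) + ((0 + 1) + (4/7 - 1*3))*5)² = (0*(-2) + (1 + (4/7 - 3))*5)² = (0 + (1 - 17/7)*5)² = (0 - 10/7*5)² = (0 - 50/7)² = (-50/7)² = 2500/49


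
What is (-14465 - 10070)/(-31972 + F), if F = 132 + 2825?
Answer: 701/829 ≈ 0.84560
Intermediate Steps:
F = 2957
(-14465 - 10070)/(-31972 + F) = (-14465 - 10070)/(-31972 + 2957) = -24535/(-29015) = -24535*(-1/29015) = 701/829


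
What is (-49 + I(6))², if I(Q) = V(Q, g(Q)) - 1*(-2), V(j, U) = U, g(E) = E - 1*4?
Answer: 2025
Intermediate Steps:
g(E) = -4 + E (g(E) = E - 4 = -4 + E)
I(Q) = -2 + Q (I(Q) = (-4 + Q) - 1*(-2) = (-4 + Q) + 2 = -2 + Q)
(-49 + I(6))² = (-49 + (-2 + 6))² = (-49 + 4)² = (-45)² = 2025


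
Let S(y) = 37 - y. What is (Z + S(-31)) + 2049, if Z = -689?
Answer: 1428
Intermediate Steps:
(Z + S(-31)) + 2049 = (-689 + (37 - 1*(-31))) + 2049 = (-689 + (37 + 31)) + 2049 = (-689 + 68) + 2049 = -621 + 2049 = 1428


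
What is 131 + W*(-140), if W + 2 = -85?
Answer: 12311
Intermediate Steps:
W = -87 (W = -2 - 85 = -87)
131 + W*(-140) = 131 - 87*(-140) = 131 + 12180 = 12311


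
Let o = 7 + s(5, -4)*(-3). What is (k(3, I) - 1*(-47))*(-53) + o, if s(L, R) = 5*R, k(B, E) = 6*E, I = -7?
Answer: -198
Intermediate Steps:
o = 67 (o = 7 + (5*(-4))*(-3) = 7 - 20*(-3) = 7 + 60 = 67)
(k(3, I) - 1*(-47))*(-53) + o = (6*(-7) - 1*(-47))*(-53) + 67 = (-42 + 47)*(-53) + 67 = 5*(-53) + 67 = -265 + 67 = -198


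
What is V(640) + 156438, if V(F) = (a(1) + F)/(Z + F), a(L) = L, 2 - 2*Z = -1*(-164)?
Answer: 87449483/559 ≈ 1.5644e+5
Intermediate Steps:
Z = -81 (Z = 1 - (-1)*(-164)/2 = 1 - 1/2*164 = 1 - 82 = -81)
V(F) = (1 + F)/(-81 + F)
V(640) + 156438 = (1 + 640)/(-81 + 640) + 156438 = 641/559 + 156438 = 87449483/559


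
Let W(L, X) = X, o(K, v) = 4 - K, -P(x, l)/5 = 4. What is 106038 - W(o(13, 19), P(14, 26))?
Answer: 106058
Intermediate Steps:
P(x, l) = -20 (P(x, l) = -5*4 = -20)
106038 - W(o(13, 19), P(14, 26)) = 106038 - 1*(-20) = 106038 + 20 = 106058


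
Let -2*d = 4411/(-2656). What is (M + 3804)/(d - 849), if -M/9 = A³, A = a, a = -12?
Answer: -102819072/4505477 ≈ -22.821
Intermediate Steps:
d = 4411/5312 (d = -4411/(2*(-2656)) = -4411*(-1)/(2*2656) = -½*(-4411/2656) = 4411/5312 ≈ 0.83038)
A = -12
M = 15552 (M = -9*(-12)³ = -9*(-1728) = 15552)
(M + 3804)/(d - 849) = (15552 + 3804)/(4411/5312 - 849) = 19356/(-4505477/5312) = 19356*(-5312/4505477) = -102819072/4505477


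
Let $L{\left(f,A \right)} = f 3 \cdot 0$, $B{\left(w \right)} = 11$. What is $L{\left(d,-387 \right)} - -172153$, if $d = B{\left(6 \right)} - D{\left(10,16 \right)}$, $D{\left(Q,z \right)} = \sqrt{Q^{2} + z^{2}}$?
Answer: $172153$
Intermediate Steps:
$d = 11 - 2 \sqrt{89}$ ($d = 11 - \sqrt{10^{2} + 16^{2}} = 11 - \sqrt{100 + 256} = 11 - \sqrt{356} = 11 - 2 \sqrt{89} \approx -7.868$)
$L{\left(f,A \right)} = 0$ ($L{\left(f,A \right)} = 3 f 0 = 0$)
$L{\left(d,-387 \right)} - -172153 = 0 - -172153 = 0 + 172153 = 172153$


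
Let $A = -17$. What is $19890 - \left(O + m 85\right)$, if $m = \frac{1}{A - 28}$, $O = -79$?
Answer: $\frac{179738}{9} \approx 19971.0$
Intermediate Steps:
$m = - \frac{1}{45}$ ($m = \frac{1}{-17 - 28} = \frac{1}{-45} = - \frac{1}{45} \approx -0.022222$)
$19890 - \left(O + m 85\right) = 19890 - \left(-79 - \frac{17}{9}\right) = 19890 - - \frac{728}{9} = 19890 + \frac{728}{9} = \frac{179738}{9}$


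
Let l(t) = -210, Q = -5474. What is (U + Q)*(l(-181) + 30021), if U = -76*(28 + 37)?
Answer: -310451754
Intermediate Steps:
U = -4940 (U = -76*65 = -4940)
(U + Q)*(l(-181) + 30021) = (-4940 - 5474)*(-210 + 30021) = -10414*29811 = -310451754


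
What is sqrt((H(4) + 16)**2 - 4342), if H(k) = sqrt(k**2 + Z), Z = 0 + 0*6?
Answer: 3*I*sqrt(438) ≈ 62.785*I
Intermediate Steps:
Z = 0 (Z = 0 + 0 = 0)
H(k) = sqrt(k**2) (H(k) = sqrt(k**2 + 0) = sqrt(k**2))
sqrt((H(4) + 16)**2 - 4342) = sqrt((sqrt(4**2) + 16)**2 - 4342) = sqrt((sqrt(16) + 16)**2 - 4342) = sqrt((4 + 16)**2 - 4342) = sqrt(20**2 - 4342) = sqrt(400 - 4342) = sqrt(-3942) = 3*I*sqrt(438)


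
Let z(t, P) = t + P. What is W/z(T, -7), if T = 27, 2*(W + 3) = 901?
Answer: 179/8 ≈ 22.375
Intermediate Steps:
W = 895/2 (W = -3 + (1/2)*901 = -3 + 901/2 = 895/2 ≈ 447.50)
z(t, P) = P + t
W/z(T, -7) = 895/(2*(-7 + 27)) = (895/2)/20 = (895/2)*(1/20) = 179/8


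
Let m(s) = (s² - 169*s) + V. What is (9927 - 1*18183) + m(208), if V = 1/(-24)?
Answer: -3457/24 ≈ -144.04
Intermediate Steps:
V = -1/24 ≈ -0.041667
m(s) = -1/24 + s² - 169*s (m(s) = (s² - 169*s) - 1/24 = -1/24 + s² - 169*s)
(9927 - 1*18183) + m(208) = (9927 - 1*18183) + (-1/24 + 208² - 169*208) = (9927 - 18183) + (-1/24 + 43264 - 35152) = -8256 + 194687/24 = -3457/24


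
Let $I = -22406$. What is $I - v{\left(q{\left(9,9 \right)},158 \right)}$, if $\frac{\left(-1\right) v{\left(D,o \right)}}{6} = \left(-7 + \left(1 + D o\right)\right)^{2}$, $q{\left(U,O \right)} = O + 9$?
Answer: $48303058$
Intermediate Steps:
$q{\left(U,O \right)} = 9 + O$
$v{\left(D,o \right)} = - 6 \left(-6 + D o\right)^{2}$ ($v{\left(D,o \right)} = - 6 \left(-7 + \left(1 + D o\right)\right)^{2} = - 6 \left(-6 + D o\right)^{2}$)
$I - v{\left(q{\left(9,9 \right)},158 \right)} = -22406 - - 6 \left(-6 + \left(9 + 9\right) 158\right)^{2} = -22406 - - 6 \left(-6 + 18 \cdot 158\right)^{2} = -22406 - - 6 \left(-6 + 2844\right)^{2} = -22406 - - 6 \cdot 2838^{2} = -22406 - \left(-6\right) 8054244 = -22406 - -48325464 = -22406 + 48325464 = 48303058$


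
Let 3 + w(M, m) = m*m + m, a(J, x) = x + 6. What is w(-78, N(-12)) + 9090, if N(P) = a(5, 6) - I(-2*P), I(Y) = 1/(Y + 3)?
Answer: 6737473/729 ≈ 9242.1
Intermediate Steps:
a(J, x) = 6 + x
I(Y) = 1/(3 + Y)
N(P) = 12 - 1/(3 - 2*P) (N(P) = (6 + 6) - 1/(3 - 2*P) = 12 - 1/(3 - 2*P))
w(M, m) = -3 + m + m² (w(M, m) = -3 + (m*m + m) = -3 + (m² + m) = -3 + (m + m²) = -3 + m + m²)
w(-78, N(-12)) + 9090 = (-3 + (-35 + 24*(-12))/(-3 + 2*(-12)) + ((-35 + 24*(-12))/(-3 + 2*(-12)))²) + 9090 = (-3 + (-35 - 288)/(-3 - 24) + ((-35 - 288)/(-3 - 24))²) + 9090 = (-3 - 323/(-27) + (-323/(-27))²) + 9090 = (-3 - 1/27*(-323) + (-1/27*(-323))²) + 9090 = (-3 + 323/27 + (323/27)²) + 9090 = (-3 + 323/27 + 104329/729) + 9090 = 110863/729 + 9090 = 6737473/729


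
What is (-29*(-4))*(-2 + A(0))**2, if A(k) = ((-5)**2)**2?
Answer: 45022964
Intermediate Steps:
A(k) = 625 (A(k) = 25**2 = 625)
(-29*(-4))*(-2 + A(0))**2 = (-29*(-4))*(-2 + 625)**2 = 116*623**2 = 116*388129 = 45022964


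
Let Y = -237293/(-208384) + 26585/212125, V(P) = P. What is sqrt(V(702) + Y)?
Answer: sqrt(8588372839004116774)/110508640 ≈ 26.519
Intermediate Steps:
Y = 11175133253/8840691200 (Y = -237293*(-1/208384) + 26585*(1/212125) = 237293/208384 + 5317/42425 = 11175133253/8840691200 ≈ 1.2641)
sqrt(V(702) + Y) = sqrt(702 + 11175133253/8840691200) = sqrt(6217340355653/8840691200) = sqrt(8588372839004116774)/110508640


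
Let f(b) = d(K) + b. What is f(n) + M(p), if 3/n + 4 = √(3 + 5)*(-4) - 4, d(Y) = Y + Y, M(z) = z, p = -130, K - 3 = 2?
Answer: -957/8 - 3*√2/8 ≈ -120.16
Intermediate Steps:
K = 5 (K = 3 + 2 = 5)
d(Y) = 2*Y
n = 3/(-8 - 8*√2) (n = 3/(-4 + (√(3 + 5)*(-4) - 4)) = 3/(-4 + (√8*(-4) - 4)) = 3/(-4 + ((2*√2)*(-4) - 4)) = 3/(-4 + (-8*√2 - 4)) = 3/(-4 + (-4 - 8*√2)) = 3/(-8 - 8*√2) ≈ -0.15533)
f(b) = 10 + b (f(b) = 2*5 + b = 10 + b)
f(n) + M(p) = (10 + (3/8 - 3*√2/8)) - 130 = (83/8 - 3*√2/8) - 130 = -957/8 - 3*√2/8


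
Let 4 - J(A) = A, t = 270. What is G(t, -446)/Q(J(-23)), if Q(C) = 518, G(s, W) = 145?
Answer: 145/518 ≈ 0.27992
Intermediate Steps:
J(A) = 4 - A
G(t, -446)/Q(J(-23)) = 145/518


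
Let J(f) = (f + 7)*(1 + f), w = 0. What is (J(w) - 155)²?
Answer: 21904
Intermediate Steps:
J(f) = (1 + f)*(7 + f) (J(f) = (7 + f)*(1 + f) = (1 + f)*(7 + f))
(J(w) - 155)² = ((7 + 0² + 8*0) - 155)² = ((7 + 0 + 0) - 155)² = (7 - 155)² = (-148)² = 21904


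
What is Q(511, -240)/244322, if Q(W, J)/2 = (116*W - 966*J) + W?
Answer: 291627/122161 ≈ 2.3872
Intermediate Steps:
Q(W, J) = -1932*J + 234*W (Q(W, J) = 2*((116*W - 966*J) + W) = 2*((-966*J + 116*W) + W) = 2*(-966*J + 117*W) = -1932*J + 234*W)
Q(511, -240)/244322 = (-1932*(-240) + 234*511)/244322 = (463680 + 119574)*(1/244322) = 583254*(1/244322) = 291627/122161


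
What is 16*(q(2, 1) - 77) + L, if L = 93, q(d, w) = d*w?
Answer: -1107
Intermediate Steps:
16*(q(2, 1) - 77) + L = 16*(2*1 - 77) + 93 = 16*(2 - 77) + 93 = 16*(-75) + 93 = -1200 + 93 = -1107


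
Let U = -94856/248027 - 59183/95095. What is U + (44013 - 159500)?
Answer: -209531908724032/1814317505 ≈ -1.1549e+5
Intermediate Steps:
U = -1823024097/1814317505 (U = -94856*1/248027 - 59183*1/95095 = -94856/248027 - 59183/95095 = -1823024097/1814317505 ≈ -1.0048)
U + (44013 - 159500) = -1823024097/1814317505 + (44013 - 159500) = -1823024097/1814317505 - 115487 = -209531908724032/1814317505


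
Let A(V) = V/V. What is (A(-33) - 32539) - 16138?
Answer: -48676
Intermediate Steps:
A(V) = 1
(A(-33) - 32539) - 16138 = (1 - 32539) - 16138 = -32538 - 16138 = -48676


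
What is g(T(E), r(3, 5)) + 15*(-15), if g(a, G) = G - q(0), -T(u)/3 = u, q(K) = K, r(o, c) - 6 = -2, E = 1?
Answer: -221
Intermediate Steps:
r(o, c) = 4 (r(o, c) = 6 - 2 = 4)
T(u) = -3*u
g(a, G) = G (g(a, G) = G - 1*0 = G + 0 = G)
g(T(E), r(3, 5)) + 15*(-15) = 4 + 15*(-15) = 4 - 225 = -221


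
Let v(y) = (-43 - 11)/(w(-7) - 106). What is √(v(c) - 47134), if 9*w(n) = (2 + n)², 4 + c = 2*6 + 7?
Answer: 10*I*√406781230/929 ≈ 217.1*I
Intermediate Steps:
c = 15 (c = -4 + (2*6 + 7) = -4 + (12 + 7) = -4 + 19 = 15)
w(n) = (2 + n)²/9
v(y) = 486/929 (v(y) = (-43 - 11)/((2 - 7)²/9 - 106) = -54/((⅑)*(-5)² - 106) = -54/((⅑)*25 - 106) = -54/(25/9 - 106) = -54/(-929/9) = -54*(-9/929) = 486/929)
√(v(c) - 47134) = √(486/929 - 47134) = √(-43787000/929) = 10*I*√406781230/929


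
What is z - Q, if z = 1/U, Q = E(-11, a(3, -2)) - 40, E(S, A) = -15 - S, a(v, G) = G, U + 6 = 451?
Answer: 19581/445 ≈ 44.002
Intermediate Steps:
U = 445 (U = -6 + 451 = 445)
Q = -44 (Q = (-15 - 1*(-11)) - 40 = (-15 + 11) - 40 = -4 - 40 = -44)
z = 1/445 ≈ 0.0022472
z - Q = 1/445 - 1*(-44) = 1/445 + 44 = 19581/445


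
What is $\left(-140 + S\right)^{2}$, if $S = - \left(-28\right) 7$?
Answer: $3136$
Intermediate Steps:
$S = 196$ ($S = \left(-1\right) \left(-196\right) = 196$)
$\left(-140 + S\right)^{2} = \left(-140 + 196\right)^{2} = 56^{2} = 3136$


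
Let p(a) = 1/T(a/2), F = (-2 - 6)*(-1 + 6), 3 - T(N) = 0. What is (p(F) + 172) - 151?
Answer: 64/3 ≈ 21.333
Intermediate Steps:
T(N) = 3 (T(N) = 3 - 1*0 = 3 + 0 = 3)
F = -40 (F = -8*5 = -40)
p(a) = 1/3
(p(F) + 172) - 151 = (1/3 + 172) - 151 = 517/3 - 151 = 64/3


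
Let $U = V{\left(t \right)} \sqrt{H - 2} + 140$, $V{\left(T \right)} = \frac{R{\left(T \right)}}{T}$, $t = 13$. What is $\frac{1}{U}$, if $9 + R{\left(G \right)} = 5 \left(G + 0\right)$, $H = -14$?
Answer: $\frac{845}{120092} - \frac{26 i}{30023} \approx 0.0070363 - 0.000866 i$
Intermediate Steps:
$R{\left(G \right)} = -9 + 5 G$ ($R{\left(G \right)} = -9 + 5 \left(G + 0\right) = -9 + 5 G$)
$V{\left(T \right)} = \frac{-9 + 5 T}{T}$
$U = 140 + \frac{224 i}{13}$ ($U = \left(5 - \frac{9}{13}\right) \sqrt{-14 - 2} + 140 = \left(5 - \frac{9}{13}\right) \sqrt{-16} + 140 = \left(5 - \frac{9}{13}\right) 4 i + 140 = \frac{56 \cdot 4 i}{13} + 140 = \frac{224 i}{13} + 140 = 140 + \frac{224 i}{13} \approx 140.0 + 17.231 i$)
$\frac{1}{U} = \frac{1}{140 + \frac{224 i}{13}} = \frac{169 \left(140 - \frac{224 i}{13}\right)}{3362576}$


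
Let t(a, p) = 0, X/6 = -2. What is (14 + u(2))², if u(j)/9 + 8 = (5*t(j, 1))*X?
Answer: 3364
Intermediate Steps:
X = -12 (X = 6*(-2) = -12)
u(j) = -72 (u(j) = -72 + 9*((5*0)*(-12)) = -72 + 9*(0*(-12)) = -72 + 9*0 = -72 + 0 = -72)
(14 + u(2))² = (14 - 72)² = (-58)² = 3364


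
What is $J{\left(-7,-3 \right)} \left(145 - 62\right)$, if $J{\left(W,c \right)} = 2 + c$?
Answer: $-83$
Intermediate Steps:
$J{\left(-7,-3 \right)} \left(145 - 62\right) = \left(2 - 3\right) \left(145 - 62\right) = \left(-1\right) 83 = -83$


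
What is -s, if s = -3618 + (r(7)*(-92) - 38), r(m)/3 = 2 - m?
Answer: 2276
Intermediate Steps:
r(m) = 6 - 3*m (r(m) = 3*(2 - m) = 6 - 3*m)
s = -2276 (s = -3618 + ((6 - 3*7)*(-92) - 38) = -3618 + ((6 - 21)*(-92) - 38) = -3618 + (-15*(-92) - 38) = -3618 + (1380 - 38) = -3618 + 1342 = -2276)
-s = -1*(-2276) = 2276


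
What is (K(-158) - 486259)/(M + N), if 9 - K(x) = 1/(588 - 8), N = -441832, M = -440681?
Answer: 282025001/511857540 ≈ 0.55098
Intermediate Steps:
K(x) = 5219/580 (K(x) = 9 - 1/(588 - 8) = 9 - 1/580 = 5219/580)
(K(-158) - 486259)/(M + N) = (5219/580 - 486259)/(-440681 - 441832) = -282025001/580/(-882513) = -282025001/580*(-1/882513) = 282025001/511857540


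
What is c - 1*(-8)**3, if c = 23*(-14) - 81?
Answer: 109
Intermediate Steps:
c = -403 (c = -322 - 81 = -403)
c - 1*(-8)**3 = -403 - 1*(-8)**3 = -403 - 1*(-512) = -403 + 512 = 109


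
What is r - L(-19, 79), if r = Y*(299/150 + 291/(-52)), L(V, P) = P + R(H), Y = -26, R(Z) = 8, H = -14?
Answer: 1001/150 ≈ 6.6733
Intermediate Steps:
L(V, P) = 8 + P (L(V, P) = P + 8 = 8 + P)
r = 14051/150 (r = -26*(299/150 + 291/(-52)) = -26*(299*(1/150) + 291*(-1/52)) = -26*(299/150 - 291/52) = -26*(-14051/3900) = 14051/150 ≈ 93.673)
r - L(-19, 79) = 14051/150 - (8 + 79) = 14051/150 - 1*87 = 14051/150 - 87 = 1001/150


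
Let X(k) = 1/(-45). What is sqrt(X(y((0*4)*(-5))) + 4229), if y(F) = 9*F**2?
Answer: 4*sqrt(59470)/15 ≈ 65.031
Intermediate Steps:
X(k) = -1/45
sqrt(X(y((0*4)*(-5))) + 4229) = sqrt(-1/45 + 4229) = sqrt(190304/45) = 4*sqrt(59470)/15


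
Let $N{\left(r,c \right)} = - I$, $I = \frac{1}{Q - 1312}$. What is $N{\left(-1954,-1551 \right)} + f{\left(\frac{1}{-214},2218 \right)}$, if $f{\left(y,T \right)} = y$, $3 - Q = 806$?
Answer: $- \frac{1901}{452610} \approx -0.0042001$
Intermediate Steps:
$Q = -803$ ($Q = 3 - 806 = -803$)
$I = - \frac{1}{2115}$ ($I = \frac{1}{-803 - 1312} = \frac{1}{-2115} = - \frac{1}{2115} \approx -0.00047281$)
$N{\left(r,c \right)} = \frac{1}{2115}$ ($N{\left(r,c \right)} = \left(-1\right) \left(- \frac{1}{2115}\right) = \frac{1}{2115}$)
$N{\left(-1954,-1551 \right)} + f{\left(\frac{1}{-214},2218 \right)} = \frac{1}{2115} + \frac{1}{-214} = \frac{1}{2115} - \frac{1}{214} = - \frac{1901}{452610}$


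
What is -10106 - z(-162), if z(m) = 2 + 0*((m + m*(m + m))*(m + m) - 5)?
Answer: -10108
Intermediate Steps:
z(m) = 2 (z(m) = 2 + 0*((m + m*(2*m))*(2*m) - 5) = 2 + 0*((m + 2*m**2)*(2*m) - 5) = 2 + 0*(2*m*(m + 2*m**2) - 5) = 2 + 0*(-5 + 2*m*(m + 2*m**2)) = 2 + 0 = 2)
-10106 - z(-162) = -10106 - 1*2 = -10106 - 2 = -10108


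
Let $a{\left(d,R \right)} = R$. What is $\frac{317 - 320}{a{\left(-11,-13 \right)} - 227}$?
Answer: $\frac{1}{80} \approx 0.0125$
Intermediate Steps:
$\frac{317 - 320}{a{\left(-11,-13 \right)} - 227} = \frac{317 - 320}{-13 - 227} = - \frac{3}{-240} = \left(-3\right) \left(- \frac{1}{240}\right) = \frac{1}{80}$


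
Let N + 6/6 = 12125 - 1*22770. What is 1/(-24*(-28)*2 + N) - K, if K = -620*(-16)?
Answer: -92275841/9302 ≈ -9920.0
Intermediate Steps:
K = 9920
N = -10646 (N = -1 + (12125 - 1*22770) = -1 + (12125 - 22770) = -1 - 10645 = -10646)
1/(-24*(-28)*2 + N) - K = 1/(-24*(-28)*2 - 10646) - 1*9920 = 1/(672*2 - 10646) - 9920 = 1/(1344 - 10646) - 9920 = 1/(-9302) - 9920 = -1/9302 - 9920 = -92275841/9302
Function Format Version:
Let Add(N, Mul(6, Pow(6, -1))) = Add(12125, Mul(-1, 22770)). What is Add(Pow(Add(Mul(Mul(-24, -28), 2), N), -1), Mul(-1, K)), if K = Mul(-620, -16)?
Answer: Rational(-92275841, 9302) ≈ -9920.0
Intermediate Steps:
K = 9920
N = -10646 (N = Add(-1, Add(12125, Mul(-1, 22770))) = Add(-1, Add(12125, -22770)) = Add(-1, -10645) = -10646)
Add(Pow(Add(Mul(Mul(-24, -28), 2), N), -1), Mul(-1, K)) = Add(Pow(Add(Mul(Mul(-24, -28), 2), -10646), -1), Mul(-1, 9920)) = Add(Pow(Add(Mul(672, 2), -10646), -1), -9920) = Add(Pow(Add(1344, -10646), -1), -9920) = Add(Pow(-9302, -1), -9920) = Add(Rational(-1, 9302), -9920) = Rational(-92275841, 9302)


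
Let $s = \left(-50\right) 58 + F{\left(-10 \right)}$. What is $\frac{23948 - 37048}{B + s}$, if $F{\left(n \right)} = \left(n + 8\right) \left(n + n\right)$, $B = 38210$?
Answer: $- \frac{262}{707} \approx -0.37058$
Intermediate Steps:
$F{\left(n \right)} = 2 n \left(8 + n\right)$ ($F{\left(n \right)} = \left(8 + n\right) 2 n = 2 n \left(8 + n\right)$)
$s = -2860$ ($s = \left(-50\right) 58 + 2 \left(-10\right) \left(8 - 10\right) = -2900 + 2 \left(-10\right) \left(-2\right) = -2900 + 40 = -2860$)
$\frac{23948 - 37048}{B + s} = \frac{23948 - 37048}{38210 - 2860} = - \frac{13100}{35350} = \left(-13100\right) \frac{1}{35350} = - \frac{262}{707}$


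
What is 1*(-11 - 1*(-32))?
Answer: 21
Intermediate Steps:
1*(-11 - 1*(-32)) = 1*(-11 + 32) = 1*21 = 21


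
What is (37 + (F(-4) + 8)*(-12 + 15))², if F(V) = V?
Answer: 2401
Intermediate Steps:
(37 + (F(-4) + 8)*(-12 + 15))² = (37 + (-4 + 8)*(-12 + 15))² = (37 + 4*3)² = (37 + 12)² = 49² = 2401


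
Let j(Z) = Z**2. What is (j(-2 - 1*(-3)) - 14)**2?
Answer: 169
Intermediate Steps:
(j(-2 - 1*(-3)) - 14)**2 = ((-2 - 1*(-3))**2 - 14)**2 = ((-2 + 3)**2 - 14)**2 = (1**2 - 14)**2 = (1 - 14)**2 = (-13)**2 = 169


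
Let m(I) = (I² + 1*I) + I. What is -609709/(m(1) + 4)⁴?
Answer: -609709/2401 ≈ -253.94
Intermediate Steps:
m(I) = I² + 2*I (m(I) = (I² + I) + I = (I + I²) + I = I² + 2*I)
-609709/(m(1) + 4)⁴ = -609709/(1*(2 + 1) + 4)⁴ = -609709/(1*3 + 4)⁴ = -609709/(3 + 4)⁴ = -609709/(7⁴) = -609709/2401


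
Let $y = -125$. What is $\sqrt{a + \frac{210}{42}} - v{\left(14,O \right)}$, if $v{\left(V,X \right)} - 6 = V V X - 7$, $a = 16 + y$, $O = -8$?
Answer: $1569 + 2 i \sqrt{26} \approx 1569.0 + 10.198 i$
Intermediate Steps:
$a = -109$ ($a = 16 - 125 = -109$)
$v{\left(V,X \right)} = -1 + X V^{2}$ ($v{\left(V,X \right)} = 6 + \left(V V X - 7\right) = 6 + \left(V^{2} X - 7\right) = 6 + \left(X V^{2} - 7\right) = 6 + \left(-7 + X V^{2}\right) = -1 + X V^{2}$)
$\sqrt{a + \frac{210}{42}} - v{\left(14,O \right)} = \sqrt{-109 + \frac{210}{42}} - \left(-1 - 8 \cdot 14^{2}\right) = \sqrt{-109 + 210 \cdot \frac{1}{42}} - \left(-1 - 1568\right) = \sqrt{-109 + 5} - \left(-1 - 1568\right) = \sqrt{-104} - -1569 = 2 i \sqrt{26} + 1569 = 1569 + 2 i \sqrt{26}$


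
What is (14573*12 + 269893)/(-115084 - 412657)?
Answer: -444769/527741 ≈ -0.84278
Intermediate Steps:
(14573*12 + 269893)/(-115084 - 412657) = (174876 + 269893)/(-527741) = 444769*(-1/527741) = -444769/527741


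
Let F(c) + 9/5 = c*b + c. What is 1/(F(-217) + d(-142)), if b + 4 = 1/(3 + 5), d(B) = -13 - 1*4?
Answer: 40/24203 ≈ 0.0016527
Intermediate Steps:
d(B) = -17 (d(B) = -13 - 4 = -17)
b = -31/8 (b = -4 + 1/(3 + 5) = -4 + 1/8 = -4 + ⅛ = -31/8 ≈ -3.8750)
F(c) = -9/5 - 23*c/8 (F(c) = -9/5 + (c*(-31/8) + c) = -9/5 + (-31*c/8 + c) = -9/5 - 23*c/8)
1/(F(-217) + d(-142)) = 1/((-9/5 - 23/8*(-217)) - 17) = 1/((-9/5 + 4991/8) - 17) = 1/(24883/40 - 17) = 1/(24203/40) = 40/24203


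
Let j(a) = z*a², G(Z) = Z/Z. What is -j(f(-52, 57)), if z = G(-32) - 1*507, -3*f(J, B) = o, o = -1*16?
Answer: 129536/9 ≈ 14393.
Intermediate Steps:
G(Z) = 1
o = -16
f(J, B) = 16/3 (f(J, B) = -⅓*(-16) = 16/3)
z = -506 (z = 1 - 1*507 = 1 - 507 = -506)
j(a) = -506*a²
-j(f(-52, 57)) = -(-506)*(16/3)² = -(-506)*256/9 = -1*(-129536/9) = 129536/9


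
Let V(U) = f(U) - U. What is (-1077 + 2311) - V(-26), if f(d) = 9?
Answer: 1199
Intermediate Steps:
V(U) = 9 - U
(-1077 + 2311) - V(-26) = (-1077 + 2311) - (9 - 1*(-26)) = 1234 - (9 + 26) = 1234 - 1*35 = 1234 - 35 = 1199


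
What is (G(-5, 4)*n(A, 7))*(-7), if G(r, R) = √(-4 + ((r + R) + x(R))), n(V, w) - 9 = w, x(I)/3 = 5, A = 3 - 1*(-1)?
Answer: -112*√10 ≈ -354.18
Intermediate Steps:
A = 4 (A = 3 + 1 = 4)
x(I) = 15 (x(I) = 3*5 = 15)
n(V, w) = 9 + w
G(r, R) = √(11 + R + r) (G(r, R) = √(-4 + ((r + R) + 15)) = √(-4 + ((R + r) + 15)) = √(-4 + (15 + R + r)) = √(11 + R + r))
(G(-5, 4)*n(A, 7))*(-7) = (√(11 + 4 - 5)*(9 + 7))*(-7) = (√10*16)*(-7) = (16*√10)*(-7) = -112*√10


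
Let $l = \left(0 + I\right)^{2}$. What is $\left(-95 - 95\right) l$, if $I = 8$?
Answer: $-12160$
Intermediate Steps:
$l = 64$ ($l = \left(0 + 8\right)^{2} = 8^{2} = 64$)
$\left(-95 - 95\right) l = \left(-95 - 95\right) 64 = \left(-190\right) 64 = -12160$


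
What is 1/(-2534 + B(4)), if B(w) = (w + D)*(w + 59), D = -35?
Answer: -1/4487 ≈ -0.00022287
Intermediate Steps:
B(w) = (-35 + w)*(59 + w) (B(w) = (w - 35)*(w + 59) = (-35 + w)*(59 + w))
1/(-2534 + B(4)) = 1/(-2534 + (-2065 + 4**2 + 24*4)) = 1/(-2534 + (-2065 + 16 + 96)) = 1/(-2534 - 1953) = 1/(-4487) = -1/4487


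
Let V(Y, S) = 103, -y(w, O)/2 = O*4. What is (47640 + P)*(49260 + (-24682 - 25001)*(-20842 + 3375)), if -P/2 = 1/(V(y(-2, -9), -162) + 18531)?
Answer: 385210956126173259/9317 ≈ 4.1345e+13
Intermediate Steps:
y(w, O) = -8*O (y(w, O) = -2*O*4 = -8*O)
P = -1/9317 (P = -2/(103 + 18531) = -2/18634 = -2*1/18634 = -1/9317 ≈ -0.00010733)
(47640 + P)*(49260 + (-24682 - 25001)*(-20842 + 3375)) = (47640 - 1/9317)*(49260 + (-24682 - 25001)*(-20842 + 3375)) = 443861879*(49260 - 49683*(-17467))/9317 = 443861879*(49260 + 867812961)/9317 = (443861879/9317)*867862221 = 385210956126173259/9317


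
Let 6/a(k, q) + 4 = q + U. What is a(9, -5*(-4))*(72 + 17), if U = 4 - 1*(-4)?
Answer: 89/4 ≈ 22.250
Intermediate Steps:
U = 8 (U = 4 + 4 = 8)
a(k, q) = 6/(4 + q) (a(k, q) = 6/(-4 + (q + 8)) = 6/(-4 + (8 + q)) = 6/(4 + q))
a(9, -5*(-4))*(72 + 17) = (6/(4 - 5*(-4)))*(72 + 17) = (6/(4 + 20))*89 = (6/24)*89 = (6*(1/24))*89 = (1/4)*89 = 89/4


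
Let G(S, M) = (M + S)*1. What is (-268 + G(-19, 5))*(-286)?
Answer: 80652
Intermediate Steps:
G(S, M) = M + S
(-268 + G(-19, 5))*(-286) = (-268 + (5 - 19))*(-286) = (-268 - 14)*(-286) = -282*(-286) = 80652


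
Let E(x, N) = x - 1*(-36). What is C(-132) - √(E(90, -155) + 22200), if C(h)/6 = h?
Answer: -792 - 61*√6 ≈ -941.42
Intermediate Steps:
C(h) = 6*h
E(x, N) = 36 + x (E(x, N) = x + 36 = 36 + x)
C(-132) - √(E(90, -155) + 22200) = 6*(-132) - √((36 + 90) + 22200) = -792 - √(126 + 22200) = -792 - √22326 = -792 - 61*√6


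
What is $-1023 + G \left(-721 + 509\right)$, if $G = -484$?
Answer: $101585$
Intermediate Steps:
$-1023 + G \left(-721 + 509\right) = -1023 - 484 \left(-721 + 509\right) = -1023 - -102608 = -1023 + 102608 = 101585$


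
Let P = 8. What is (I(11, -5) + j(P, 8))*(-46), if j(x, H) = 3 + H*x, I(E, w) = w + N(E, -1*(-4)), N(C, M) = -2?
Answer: -2760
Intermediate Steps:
I(E, w) = -2 + w (I(E, w) = w - 2 = -2 + w)
(I(11, -5) + j(P, 8))*(-46) = ((-2 - 5) + (3 + 8*8))*(-46) = (-7 + (3 + 64))*(-46) = (-7 + 67)*(-46) = 60*(-46) = -2760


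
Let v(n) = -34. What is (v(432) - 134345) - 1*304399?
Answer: -438778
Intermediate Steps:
(v(432) - 134345) - 1*304399 = (-34 - 134345) - 1*304399 = -134379 - 304399 = -438778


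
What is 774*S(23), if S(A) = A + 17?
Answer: 30960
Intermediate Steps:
S(A) = 17 + A
774*S(23) = 774*(17 + 23) = 774*40 = 30960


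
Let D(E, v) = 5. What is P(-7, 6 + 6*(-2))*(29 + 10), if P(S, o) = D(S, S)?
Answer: 195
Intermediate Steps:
P(S, o) = 5
P(-7, 6 + 6*(-2))*(29 + 10) = 5*(29 + 10) = 5*39 = 195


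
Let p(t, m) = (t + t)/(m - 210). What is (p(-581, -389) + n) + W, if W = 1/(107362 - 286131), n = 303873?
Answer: 32539728058842/107082631 ≈ 3.0388e+5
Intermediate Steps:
W = -1/178769 (W = 1/(-178769) = -1/178769 ≈ -5.5938e-6)
p(t, m) = 2*t/(-210 + m) (p(t, m) = (2*t)/(-210 + m) = 2*t/(-210 + m))
(p(-581, -389) + n) + W = (2*(-581)/(-210 - 389) + 303873) - 1/178769 = (2*(-581)/(-599) + 303873) - 1/178769 = (2*(-581)*(-1/599) + 303873) - 1/178769 = (1162/599 + 303873) - 1/178769 = 182021089/599 - 1/178769 = 32539728058842/107082631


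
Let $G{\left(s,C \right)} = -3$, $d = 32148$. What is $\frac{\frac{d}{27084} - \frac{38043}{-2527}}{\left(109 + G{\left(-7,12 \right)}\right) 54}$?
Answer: $\frac{7719407}{2720540403} \approx 0.0028375$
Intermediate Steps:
$\frac{\frac{d}{27084} - \frac{38043}{-2527}}{\left(109 + G{\left(-7,12 \right)}\right) 54} = \frac{\frac{32148}{27084} - \frac{38043}{-2527}}{\left(109 - 3\right) 54} = \frac{32148 \cdot \frac{1}{27084} - - \frac{38043}{2527}}{106 \cdot 54} = \frac{\frac{2679}{2257} + \frac{38043}{2527}}{5724} = \frac{92632884}{5703439} \cdot \frac{1}{5724} = \frac{7719407}{2720540403}$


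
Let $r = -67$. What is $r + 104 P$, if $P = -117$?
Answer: $-12235$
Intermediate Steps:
$r + 104 P = -67 + 104 \left(-117\right) = -67 - 12168 = -12235$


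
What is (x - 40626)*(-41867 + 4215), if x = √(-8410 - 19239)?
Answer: 1529650152 - 37652*I*√27649 ≈ 1.5296e+9 - 6.2608e+6*I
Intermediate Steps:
x = I*√27649 (x = √(-27649) = I*√27649 ≈ 166.28*I)
(x - 40626)*(-41867 + 4215) = (I*√27649 - 40626)*(-41867 + 4215) = (-40626 + I*√27649)*(-37652) = 1529650152 - 37652*I*√27649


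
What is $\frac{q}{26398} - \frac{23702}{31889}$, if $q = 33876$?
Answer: $\frac{227293184}{420902911} \approx 0.54001$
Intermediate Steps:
$\frac{q}{26398} - \frac{23702}{31889} = \frac{33876}{26398} - \frac{23702}{31889} = 33876 \cdot \frac{1}{26398} - \frac{23702}{31889} = \frac{16938}{13199} - \frac{23702}{31889} = \frac{227293184}{420902911}$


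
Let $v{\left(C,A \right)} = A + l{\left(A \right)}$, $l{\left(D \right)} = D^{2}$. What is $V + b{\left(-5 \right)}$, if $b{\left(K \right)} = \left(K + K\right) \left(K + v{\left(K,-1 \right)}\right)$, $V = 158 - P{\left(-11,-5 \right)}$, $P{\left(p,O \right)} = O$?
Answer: $213$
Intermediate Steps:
$v{\left(C,A \right)} = A + A^{2}$
$V = 163$ ($V = 158 - -5 = 158 + 5 = 163$)
$b{\left(K \right)} = 2 K^{2}$ ($b{\left(K \right)} = \left(K + K\right) \left(K - \left(1 - 1\right)\right) = 2 K \left(K - 0\right) = 2 K \left(K + 0\right) = 2 K K = 2 K^{2}$)
$V + b{\left(-5 \right)} = 163 + 2 \left(-5\right)^{2} = 163 + 2 \cdot 25 = 163 + 50 = 213$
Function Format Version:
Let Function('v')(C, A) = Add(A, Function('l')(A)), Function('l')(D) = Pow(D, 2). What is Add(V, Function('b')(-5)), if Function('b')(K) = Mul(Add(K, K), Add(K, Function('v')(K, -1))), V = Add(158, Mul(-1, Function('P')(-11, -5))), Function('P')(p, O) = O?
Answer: 213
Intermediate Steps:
Function('v')(C, A) = Add(A, Pow(A, 2))
V = 163 (V = Add(158, Mul(-1, -5)) = Add(158, 5) = 163)
Function('b')(K) = Mul(2, Pow(K, 2)) (Function('b')(K) = Mul(Add(K, K), Add(K, Mul(-1, Add(1, -1)))) = Mul(Mul(2, K), Add(K, Mul(-1, 0))) = Mul(Mul(2, K), Add(K, 0)) = Mul(Mul(2, K), K) = Mul(2, Pow(K, 2)))
Add(V, Function('b')(-5)) = Add(163, Mul(2, Pow(-5, 2))) = Add(163, Mul(2, 25)) = Add(163, 50) = 213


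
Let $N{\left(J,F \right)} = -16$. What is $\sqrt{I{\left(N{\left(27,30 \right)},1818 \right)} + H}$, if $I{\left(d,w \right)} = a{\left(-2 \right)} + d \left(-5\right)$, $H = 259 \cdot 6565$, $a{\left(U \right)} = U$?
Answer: $11 \sqrt{14053} \approx 1304.0$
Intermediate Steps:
$H = 1700335$
$I{\left(d,w \right)} = -2 - 5 d$ ($I{\left(d,w \right)} = -2 + d \left(-5\right) = -2 - 5 d$)
$\sqrt{I{\left(N{\left(27,30 \right)},1818 \right)} + H} = \sqrt{\left(-2 - -80\right) + 1700335} = \sqrt{\left(-2 + 80\right) + 1700335} = \sqrt{78 + 1700335} = \sqrt{1700413} = 11 \sqrt{14053}$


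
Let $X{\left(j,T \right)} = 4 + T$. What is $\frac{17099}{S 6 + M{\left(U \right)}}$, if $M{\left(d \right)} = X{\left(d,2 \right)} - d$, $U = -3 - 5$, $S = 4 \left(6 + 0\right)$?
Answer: $\frac{17099}{158} \approx 108.22$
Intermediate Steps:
$S = 24$ ($S = 4 \cdot 6 = 24$)
$U = -8$ ($U = -3 - 5 = -8$)
$M{\left(d \right)} = 6 - d$ ($M{\left(d \right)} = \left(4 + 2\right) - d = 6 - d$)
$\frac{17099}{S 6 + M{\left(U \right)}} = \frac{17099}{24 \cdot 6 + \left(6 - -8\right)} = \frac{17099}{144 + \left(6 + 8\right)} = \frac{17099}{144 + 14} = \frac{17099}{158}$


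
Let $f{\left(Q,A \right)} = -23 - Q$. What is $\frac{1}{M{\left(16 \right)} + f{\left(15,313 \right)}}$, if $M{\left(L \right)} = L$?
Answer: $- \frac{1}{22} \approx -0.045455$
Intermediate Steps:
$\frac{1}{M{\left(16 \right)} + f{\left(15,313 \right)}} = \frac{1}{16 - 38} = \frac{1}{-22} = - \frac{1}{22}$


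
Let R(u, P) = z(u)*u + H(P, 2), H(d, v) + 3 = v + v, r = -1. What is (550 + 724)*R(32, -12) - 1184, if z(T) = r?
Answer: -40678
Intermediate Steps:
z(T) = -1
H(d, v) = -3 + 2*v (H(d, v) = -3 + (v + v) = -3 + 2*v)
R(u, P) = 1 - u (R(u, P) = -u + (-3 + 2*2) = -u + (-3 + 4) = -u + 1 = 1 - u)
(550 + 724)*R(32, -12) - 1184 = (550 + 724)*(1 - 1*32) - 1184 = 1274*(1 - 32) - 1184 = 1274*(-31) - 1184 = -39494 - 1184 = -40678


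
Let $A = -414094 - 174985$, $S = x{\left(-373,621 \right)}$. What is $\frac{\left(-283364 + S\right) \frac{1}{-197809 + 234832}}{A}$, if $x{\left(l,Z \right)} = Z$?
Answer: $\frac{282743}{21809471817} \approx 1.2964 \cdot 10^{-5}$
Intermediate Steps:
$S = 621$
$A = -589079$
$\frac{\left(-283364 + S\right) \frac{1}{-197809 + 234832}}{A} = \frac{\left(-283364 + 621\right) \frac{1}{-197809 + 234832}}{-589079} = - \frac{282743}{37023} \left(- \frac{1}{589079}\right) = \left(-282743\right) \frac{1}{37023} \left(- \frac{1}{589079}\right) = \left(- \frac{282743}{37023}\right) \left(- \frac{1}{589079}\right) = \frac{282743}{21809471817}$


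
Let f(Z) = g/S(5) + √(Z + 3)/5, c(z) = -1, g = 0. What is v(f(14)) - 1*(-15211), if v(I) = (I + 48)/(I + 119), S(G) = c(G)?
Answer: 316762263/20824 + 355*√17/354008 ≈ 15211.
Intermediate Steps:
S(G) = -1
f(Z) = √(3 + Z)/5 (f(Z) = 0/(-1) + √(Z + 3)/5 = 0*(-1) + √(3 + Z)*(⅕) = 0 + √(3 + Z)/5 = √(3 + Z)/5)
v(I) = (48 + I)/(119 + I)
v(f(14)) - 1*(-15211) = (48 + √(3 + 14)/5)/(119 + √(3 + 14)/5) - 1*(-15211) = (48 + √17/5)/(119 + √17/5) + 15211 = 15211 + (48 + √17/5)/(119 + √17/5)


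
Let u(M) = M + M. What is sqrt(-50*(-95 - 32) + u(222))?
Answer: sqrt(6794) ≈ 82.426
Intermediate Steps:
u(M) = 2*M
sqrt(-50*(-95 - 32) + u(222)) = sqrt(-50*(-95 - 32) + 2*222) = sqrt(-50*(-127) + 444) = sqrt(6350 + 444) = sqrt(6794)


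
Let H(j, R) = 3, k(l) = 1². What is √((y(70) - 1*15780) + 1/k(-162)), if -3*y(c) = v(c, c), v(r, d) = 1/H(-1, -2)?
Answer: 2*I*√35503/3 ≈ 125.61*I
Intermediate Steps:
k(l) = 1
v(r, d) = ⅓ (v(r, d) = 1/3 = ⅓)
y(c) = -⅑ (y(c) = -⅓*⅓ = -⅑)
√((y(70) - 1*15780) + 1/k(-162)) = √((-⅑ - 1*15780) + 1/1) = √((-⅑ - 15780) + 1) = √(-142021/9 + 1) = √(-142012/9) = 2*I*√35503/3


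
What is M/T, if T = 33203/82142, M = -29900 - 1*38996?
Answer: -5659255232/33203 ≈ -1.7044e+5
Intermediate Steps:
M = -68896 (M = -29900 - 38996 = -68896)
T = 33203/82142 (T = 33203*(1/82142) = 33203/82142 ≈ 0.40421)
M/T = -68896/33203/82142 = -68896*82142/33203 = -5659255232/33203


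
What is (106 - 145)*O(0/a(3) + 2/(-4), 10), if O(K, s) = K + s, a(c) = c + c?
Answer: -741/2 ≈ -370.50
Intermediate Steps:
a(c) = 2*c
(106 - 145)*O(0/a(3) + 2/(-4), 10) = (106 - 145)*((0/((2*3)) + 2/(-4)) + 10) = -39*((0/6 + 2*(-1/4)) + 10) = -39*((0*(1/6) - 1/2) + 10) = -39*((0 - 1/2) + 10) = -39*(-1/2 + 10) = -39*19/2 = -741/2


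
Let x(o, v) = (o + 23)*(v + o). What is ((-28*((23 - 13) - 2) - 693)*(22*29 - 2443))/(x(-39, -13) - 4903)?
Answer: -1655185/4071 ≈ -406.58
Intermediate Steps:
x(o, v) = (23 + o)*(o + v)
((-28*((23 - 13) - 2) - 693)*(22*29 - 2443))/(x(-39, -13) - 4903) = ((-28*((23 - 13) - 2) - 693)*(22*29 - 2443))/(((-39)² + 23*(-39) + 23*(-13) - 39*(-13)) - 4903) = ((-28*(10 - 2) - 693)*(638 - 2443))/((1521 - 897 - 299 + 507) - 4903) = ((-28*8 - 693)*(-1805))/(832 - 4903) = ((-224 - 693)*(-1805))/(-4071) = -917*(-1805)*(-1/4071) = 1655185*(-1/4071) = -1655185/4071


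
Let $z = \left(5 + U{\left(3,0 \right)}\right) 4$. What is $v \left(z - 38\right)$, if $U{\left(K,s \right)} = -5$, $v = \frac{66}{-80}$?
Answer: $\frac{627}{20} \approx 31.35$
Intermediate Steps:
$v = - \frac{33}{40}$ ($v = 66 \left(- \frac{1}{80}\right) = - \frac{33}{40} \approx -0.825$)
$z = 0$ ($z = \left(5 - 5\right) 4 = 0 \cdot 4 = 0$)
$v \left(z - 38\right) = - \frac{33 \left(0 - 38\right)}{40} = \left(- \frac{33}{40}\right) \left(-38\right) = \frac{627}{20}$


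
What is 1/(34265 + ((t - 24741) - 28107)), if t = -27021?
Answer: -1/45604 ≈ -2.1928e-5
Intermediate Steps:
1/(34265 + ((t - 24741) - 28107)) = 1/(34265 + ((-27021 - 24741) - 28107)) = 1/(34265 + (-51762 - 28107)) = 1/(34265 - 79869) = 1/(-45604) = -1/45604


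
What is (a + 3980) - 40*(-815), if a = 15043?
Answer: 51623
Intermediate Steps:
(a + 3980) - 40*(-815) = (15043 + 3980) - 40*(-815) = 19023 + 32600 = 51623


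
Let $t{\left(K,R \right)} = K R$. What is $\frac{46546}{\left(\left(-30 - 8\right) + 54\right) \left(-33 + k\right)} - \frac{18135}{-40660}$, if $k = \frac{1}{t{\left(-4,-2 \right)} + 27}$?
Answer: $- \frac{1647619199}{18768656} \approx -87.786$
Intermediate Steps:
$k = \frac{1}{35}$ ($k = \frac{1}{\left(-4\right) \left(-2\right) + 27} = \frac{1}{8 + 27} = \frac{1}{35} \approx 0.028571$)
$\frac{46546}{\left(\left(-30 - 8\right) + 54\right) \left(-33 + k\right)} - \frac{18135}{-40660} = \frac{46546}{\left(\left(-30 - 8\right) + 54\right) \left(-33 + \frac{1}{35}\right)} - \frac{18135}{-40660} = \frac{46546}{\left(-38 + 54\right) \left(- \frac{1154}{35}\right)} - - \frac{3627}{8132} = \frac{46546}{16 \left(- \frac{1154}{35}\right)} + \frac{3627}{8132} = \frac{46546}{- \frac{18464}{35}} + \frac{3627}{8132} = 46546 \left(- \frac{35}{18464}\right) + \frac{3627}{8132} = - \frac{814555}{9232} + \frac{3627}{8132} = - \frac{1647619199}{18768656}$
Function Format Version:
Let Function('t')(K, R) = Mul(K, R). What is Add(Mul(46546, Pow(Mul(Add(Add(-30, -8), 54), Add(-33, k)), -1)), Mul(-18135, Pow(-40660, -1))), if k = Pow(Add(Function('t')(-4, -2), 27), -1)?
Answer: Rational(-1647619199, 18768656) ≈ -87.786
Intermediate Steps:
k = Rational(1, 35) (k = Pow(Add(Mul(-4, -2), 27), -1) = Pow(Add(8, 27), -1) = Pow(35, -1) = Rational(1, 35) ≈ 0.028571)
Add(Mul(46546, Pow(Mul(Add(Add(-30, -8), 54), Add(-33, k)), -1)), Mul(-18135, Pow(-40660, -1))) = Add(Mul(46546, Pow(Mul(Add(Add(-30, -8), 54), Add(-33, Rational(1, 35))), -1)), Mul(-18135, Pow(-40660, -1))) = Add(Mul(46546, Pow(Mul(Add(-38, 54), Rational(-1154, 35)), -1)), Mul(-18135, Rational(-1, 40660))) = Add(Mul(46546, Pow(Mul(16, Rational(-1154, 35)), -1)), Rational(3627, 8132)) = Add(Mul(46546, Pow(Rational(-18464, 35), -1)), Rational(3627, 8132)) = Add(Mul(46546, Rational(-35, 18464)), Rational(3627, 8132)) = Add(Rational(-814555, 9232), Rational(3627, 8132)) = Rational(-1647619199, 18768656)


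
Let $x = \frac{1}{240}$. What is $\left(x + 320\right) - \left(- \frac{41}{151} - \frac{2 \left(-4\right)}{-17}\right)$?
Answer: $\frac{197605367}{616080} \approx 320.75$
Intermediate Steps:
$x = \frac{1}{240} \approx 0.0041667$
$\left(x + 320\right) - \left(- \frac{41}{151} - \frac{2 \left(-4\right)}{-17}\right) = \left(\frac{1}{240} + 320\right) - \left(- \frac{41}{151} - \frac{2 \left(-4\right)}{-17}\right) = \frac{76801}{240} - - \frac{1905}{2567} = \frac{76801}{240} + \left(\frac{8}{17} + \frac{41}{151}\right) = \frac{76801}{240} + \frac{1905}{2567} = \frac{197605367}{616080}$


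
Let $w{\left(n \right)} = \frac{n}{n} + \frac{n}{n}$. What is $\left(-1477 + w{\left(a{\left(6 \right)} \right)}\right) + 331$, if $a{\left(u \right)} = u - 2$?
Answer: $-1144$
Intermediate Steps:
$a{\left(u \right)} = -2 + u$ ($a{\left(u \right)} = u - 2 = -2 + u$)
$w{\left(n \right)} = 2$ ($w{\left(n \right)} = 1 + 1 = 2$)
$\left(-1477 + w{\left(a{\left(6 \right)} \right)}\right) + 331 = \left(-1477 + 2\right) + 331 = -1475 + 331 = -1144$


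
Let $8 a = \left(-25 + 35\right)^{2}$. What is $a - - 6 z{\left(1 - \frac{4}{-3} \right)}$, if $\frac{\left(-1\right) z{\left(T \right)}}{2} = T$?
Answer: $- \frac{31}{2} \approx -15.5$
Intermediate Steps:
$z{\left(T \right)} = - 2 T$
$a = \frac{25}{2}$ ($a = \frac{\left(-25 + 35\right)^{2}}{8} = \frac{10^{2}}{8} = \frac{1}{8} \cdot 100 = \frac{25}{2} \approx 12.5$)
$a - - 6 z{\left(1 - \frac{4}{-3} \right)} = \frac{25}{2} - - 6 \left(- 2 \left(1 - \frac{4}{-3}\right)\right) = \frac{25}{2} - - 6 \left(- 2 \left(1 - 4 \left(- \frac{1}{3}\right)\right)\right) = \frac{25}{2} - - 6 \left(- 2 \left(1 - - \frac{4}{3}\right)\right) = \frac{25}{2} - - 6 \left(- 2 \left(1 + \frac{4}{3}\right)\right) = \frac{25}{2} - - 6 \left(\left(-2\right) \frac{7}{3}\right) = \frac{25}{2} - \left(-6\right) \left(- \frac{14}{3}\right) = \frac{25}{2} - 28 = - \frac{31}{2}$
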